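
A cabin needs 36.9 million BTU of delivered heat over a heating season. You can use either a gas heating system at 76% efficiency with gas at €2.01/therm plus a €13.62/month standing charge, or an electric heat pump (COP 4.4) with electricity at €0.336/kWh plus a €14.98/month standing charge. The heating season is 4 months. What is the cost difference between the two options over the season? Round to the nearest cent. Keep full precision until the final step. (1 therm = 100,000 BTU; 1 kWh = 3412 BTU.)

Heat load = 36.9 × 10⁶ BTU = 36,900,000 BTU
Gas: input = 36,900,000 / 0.76 = 48,552,632 BTU = 485.5 therm → 485.5 × €2.01 = €975.91; + 4 × €13.62 standing = €1,030.39
Heat pump: 36,900,000 BTU / 3412 = 10,810 kWh heat; / 4.4 = 2,458 kWh in → × €0.336 = €825.86; + 4 × €14.98 standing = €885.78
Difference = |€1,030.39 − €885.78| = €144.61

€144.61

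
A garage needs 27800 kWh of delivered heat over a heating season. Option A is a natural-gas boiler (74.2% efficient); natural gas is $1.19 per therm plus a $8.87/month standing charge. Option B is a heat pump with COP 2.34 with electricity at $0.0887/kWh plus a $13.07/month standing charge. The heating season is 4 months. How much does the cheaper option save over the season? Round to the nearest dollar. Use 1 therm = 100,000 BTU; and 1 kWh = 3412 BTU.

$451

Heat load = 27800 kWh × 3412 = 94,853,600 BTU
Gas: input = 94,853,600 / 0.742 = 127,835,040 BTU = 1,278 therm → 1,278 × $1.19 = $1,521.24; + 4 × $8.87 standing = $1,556.72
Heat pump: 94,853,600 BTU / 3412 = 27,800 kWh heat; / 2.34 = 11,880 kWh in → × $0.0887 = $1,053.79; + 4 × $13.07 standing = $1,106.07
Difference = |$1,556.72 − $1,106.07| = $450.65 ≈ $451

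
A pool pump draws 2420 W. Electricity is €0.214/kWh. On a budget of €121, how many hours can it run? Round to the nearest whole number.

234 h

Energy budget = €121 / €0.214 per kWh = 565.4 kWh = 565,421 Wh
Runtime = 565,421 Wh / 2420 W = 233.6 h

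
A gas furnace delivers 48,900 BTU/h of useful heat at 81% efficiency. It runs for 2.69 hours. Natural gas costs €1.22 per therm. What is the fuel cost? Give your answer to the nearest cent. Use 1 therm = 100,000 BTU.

€1.98

Heat delivered = 48,900 BTU/h × 2.69 h = 131,541 BTU
Gas input = 131,541 / 0.81 = 162,396 BTU
= 162,396 / 100,000 = 1.624 therm
Cost = 1.624 × €1.22/therm = €1.98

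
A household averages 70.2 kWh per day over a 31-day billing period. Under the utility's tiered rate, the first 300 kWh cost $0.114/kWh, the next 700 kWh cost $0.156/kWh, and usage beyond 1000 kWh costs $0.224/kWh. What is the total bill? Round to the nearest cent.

$406.87

Usage = 70.2 kWh/day × 31 days = 2176.2 kWh
First 300 kWh × $0.114 = $34.20
Next 700 kWh × $0.156 = $109.20
Remaining 1176.2 kWh × $0.224 = $263.47
Total = $406.87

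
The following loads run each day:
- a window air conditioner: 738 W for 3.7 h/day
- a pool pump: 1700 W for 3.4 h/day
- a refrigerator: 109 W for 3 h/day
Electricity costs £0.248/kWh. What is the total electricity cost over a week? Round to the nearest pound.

window air conditioner: 738 W × 3.7 h × 7 d = 19,114 Wh = 19.11 kWh
pool pump: 1700 W × 3.4 h × 7 d = 40,460 Wh = 40.46 kWh
refrigerator: 109 W × 3 h × 7 d = 2,289 Wh = 2.289 kWh
Total energy = 19.11 + 40.46 + 2.289 = 61.86 kWh
Cost = 61.86 kWh × £0.248 = £15.34 ≈ £15

£15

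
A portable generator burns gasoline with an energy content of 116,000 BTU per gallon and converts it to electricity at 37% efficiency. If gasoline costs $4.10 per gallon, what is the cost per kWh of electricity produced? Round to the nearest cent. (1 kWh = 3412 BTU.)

Electrical output per gallon = 116,000 BTU × 0.37 / 3412 BTU/kWh = 12.58 kWh
Cost per kWh = $4.10 / 12.58 kWh = $0.326

$0.33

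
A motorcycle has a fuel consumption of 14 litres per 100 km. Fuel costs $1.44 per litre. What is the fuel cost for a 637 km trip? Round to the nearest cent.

Fuel = 14 L/100 km × 637 km / 100 = 89.18 L
Cost = 89.18 L × $1.44/L = $128.42

$128.42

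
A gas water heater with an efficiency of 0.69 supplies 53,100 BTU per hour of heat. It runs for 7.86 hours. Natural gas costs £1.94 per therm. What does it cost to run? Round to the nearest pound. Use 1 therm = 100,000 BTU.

Heat delivered = 53,100 BTU/h × 7.86 h = 417,366 BTU
Gas input = 417,366 / 0.69 = 604,878 BTU
= 604,878 / 100,000 = 6.049 therm
Cost = 6.049 × £1.94/therm = £11.73 ≈ £12

£12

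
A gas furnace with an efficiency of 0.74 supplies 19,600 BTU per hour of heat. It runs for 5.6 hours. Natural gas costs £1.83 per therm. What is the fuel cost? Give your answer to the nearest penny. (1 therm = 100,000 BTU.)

Heat delivered = 19,600 BTU/h × 5.6 h = 109,760 BTU
Gas input = 109,760 / 0.74 = 148,324 BTU
= 148,324 / 100,000 = 1.483 therm
Cost = 1.483 × £1.83/therm = £2.71

£2.71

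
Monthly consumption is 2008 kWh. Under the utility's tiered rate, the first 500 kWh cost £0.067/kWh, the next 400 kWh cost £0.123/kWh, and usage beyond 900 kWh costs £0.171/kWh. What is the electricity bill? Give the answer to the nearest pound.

£272

First 500 kWh × £0.067 = £33.50
Next 400 kWh × £0.123 = £49.20
Remaining 1108 kWh × £0.171 = £189.47
Total = £272.17 ≈ £272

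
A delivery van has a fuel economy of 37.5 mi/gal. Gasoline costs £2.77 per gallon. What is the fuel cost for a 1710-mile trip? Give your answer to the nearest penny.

£126.31

Fuel = 1710 mi / 37.5 mpg = 45.6 gal
Cost = 45.6 gal × £2.77/gal = £126.31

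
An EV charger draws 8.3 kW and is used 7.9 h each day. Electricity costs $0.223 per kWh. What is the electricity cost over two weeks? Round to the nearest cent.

$204.71

Energy = 8300 W × 7.9 h/day × 14 days = 917,980 Wh = 918 kWh
Cost = 918 kWh × $0.223/kWh = $204.71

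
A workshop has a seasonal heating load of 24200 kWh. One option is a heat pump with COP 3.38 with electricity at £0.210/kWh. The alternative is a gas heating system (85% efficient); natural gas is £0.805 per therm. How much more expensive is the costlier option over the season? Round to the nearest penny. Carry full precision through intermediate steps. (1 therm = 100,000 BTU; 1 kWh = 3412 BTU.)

£721.56

Heat load = 24200 kWh × 3412 = 82,570,400 BTU
Gas: input = 82,570,400 / 0.85 = 97,141,647 BTU = 971.4 therm → 971.4 × £0.805 = £781.99
Heat pump: 82,570,400 BTU / 3412 = 24,200 kWh heat; / 3.38 = 7,160 kWh in → × £0.210 = £1,503.55
Difference = |£781.99 − £1,503.55| = £721.56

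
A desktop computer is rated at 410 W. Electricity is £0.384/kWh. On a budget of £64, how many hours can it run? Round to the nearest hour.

407 h

Energy budget = £64 / £0.384 per kWh = 166.7 kWh = 166,667 Wh
Runtime = 166,667 Wh / 410 W = 406.5 h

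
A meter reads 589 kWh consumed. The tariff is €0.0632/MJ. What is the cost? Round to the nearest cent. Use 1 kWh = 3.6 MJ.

€134.01

589 kWh × (3.6 MJ/kWh) = 2,120 MJ
Cost = 2,120 MJ × €0.0632/MJ = €134.01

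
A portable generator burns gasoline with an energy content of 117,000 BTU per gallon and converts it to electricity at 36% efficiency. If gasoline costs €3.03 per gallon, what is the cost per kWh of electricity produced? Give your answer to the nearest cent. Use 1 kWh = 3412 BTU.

€0.25

Electrical output per gallon = 117,000 BTU × 0.36 / 3412 BTU/kWh = 12.34 kWh
Cost per kWh = €3.03 / 12.34 kWh = €0.245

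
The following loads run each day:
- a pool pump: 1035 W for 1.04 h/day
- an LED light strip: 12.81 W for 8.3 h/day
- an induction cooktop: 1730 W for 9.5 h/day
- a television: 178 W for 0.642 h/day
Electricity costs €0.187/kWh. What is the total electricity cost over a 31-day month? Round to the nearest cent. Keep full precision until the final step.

€102.79

pool pump: 1035 W × 1.04 h × 31 d = 33,368 Wh = 33.37 kWh
LED light strip: 12.81 W × 8.3 h × 31 d = 3,296 Wh = 3.296 kWh
induction cooktop: 1730 W × 9.5 h × 31 d = 509,485 Wh = 509.5 kWh
television: 178 W × 0.642 h × 31 d = 3,543 Wh = 3.543 kWh
Total energy = 33.37 + 3.296 + 509.5 + 3.543 = 549.7 kWh
Cost = 549.7 kWh × €0.187 = €102.79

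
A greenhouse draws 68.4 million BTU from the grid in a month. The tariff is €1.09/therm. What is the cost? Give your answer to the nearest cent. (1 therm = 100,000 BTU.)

68.4 million BTU × (10 therm/million BTU) = 684 therm
Cost = 684 therm × €1.09/therm = €745.56

€745.56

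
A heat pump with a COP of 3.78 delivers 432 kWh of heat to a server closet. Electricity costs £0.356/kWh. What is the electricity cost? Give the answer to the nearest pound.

Electrical input = 432 kWh / 3.78 = 114.3 kWh
Cost = 114.3 × £0.356/kWh = £40.69 ≈ £41

£41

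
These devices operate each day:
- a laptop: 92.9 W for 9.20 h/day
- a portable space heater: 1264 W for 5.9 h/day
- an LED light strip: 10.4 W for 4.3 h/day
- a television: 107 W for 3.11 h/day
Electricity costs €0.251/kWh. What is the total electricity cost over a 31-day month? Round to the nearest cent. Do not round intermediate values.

€67.62

laptop: 92.9 W × 9.20 h × 31 d = 26,495 Wh = 26.5 kWh
portable space heater: 1264 W × 5.9 h × 31 d = 231,186 Wh = 231.2 kWh
LED light strip: 10.4 W × 4.3 h × 31 d = 1,386 Wh = 1.386 kWh
television: 107 W × 3.11 h × 31 d = 10,316 Wh = 10.32 kWh
Total energy = 26.5 + 231.2 + 1.386 + 10.32 = 269.4 kWh
Cost = 269.4 kWh × €0.251 = €67.62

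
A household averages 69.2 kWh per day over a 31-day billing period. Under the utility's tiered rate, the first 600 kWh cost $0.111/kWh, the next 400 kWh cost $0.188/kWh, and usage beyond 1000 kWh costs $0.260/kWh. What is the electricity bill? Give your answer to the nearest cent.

$439.55

Usage = 69.2 kWh/day × 31 days = 2145.2 kWh
First 600 kWh × $0.111 = $66.60
Next 400 kWh × $0.188 = $75.20
Remaining 1145.2 kWh × $0.260 = $297.75
Total = $439.55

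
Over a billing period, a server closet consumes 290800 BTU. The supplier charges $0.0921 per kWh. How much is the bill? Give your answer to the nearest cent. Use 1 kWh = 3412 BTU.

$7.85

290800 BTU × (0.00029308 kWh/BTU) = 85.23 kWh
Cost = 85.23 kWh × $0.0921/kWh = $7.85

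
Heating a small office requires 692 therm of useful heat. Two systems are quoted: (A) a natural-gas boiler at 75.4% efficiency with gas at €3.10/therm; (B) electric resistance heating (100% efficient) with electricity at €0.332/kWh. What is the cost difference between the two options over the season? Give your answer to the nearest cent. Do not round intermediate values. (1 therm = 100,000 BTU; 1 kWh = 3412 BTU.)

Heat load = 692 therm × 100,000 = 69,200,000 BTU
Gas: input = 69,200,000 / 0.754 = 91,777,188 BTU = 917.8 therm → 917.8 × €3.10 = €2,845.09
Electric: 69,200,000 BTU / 3412 = 20,280 kWh → × €0.332 = €6,733.41
Difference = |€2,845.09 − €6,733.41| = €3,888.32

€3888.32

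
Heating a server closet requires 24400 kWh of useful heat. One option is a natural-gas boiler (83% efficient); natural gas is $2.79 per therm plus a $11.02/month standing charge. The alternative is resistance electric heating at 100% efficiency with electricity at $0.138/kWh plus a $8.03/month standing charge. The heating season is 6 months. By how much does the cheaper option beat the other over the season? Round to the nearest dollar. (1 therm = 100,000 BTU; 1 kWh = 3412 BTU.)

Heat load = 24400 kWh × 3412 = 83,252,800 BTU
Gas: input = 83,252,800 / 0.83 = 100,304,578 BTU = 1,003 therm → 1,003 × $2.79 = $2,798.50; + 6 × $11.02 standing = $2,864.62
Electric: 83,252,800 BTU / 3412 = 24,400 kWh → × $0.138 = $3,367.20; + 6 × $8.03 standing = $3,415.38
Difference = |$2,864.62 − $3,415.38| = $550.76 ≈ $551

$551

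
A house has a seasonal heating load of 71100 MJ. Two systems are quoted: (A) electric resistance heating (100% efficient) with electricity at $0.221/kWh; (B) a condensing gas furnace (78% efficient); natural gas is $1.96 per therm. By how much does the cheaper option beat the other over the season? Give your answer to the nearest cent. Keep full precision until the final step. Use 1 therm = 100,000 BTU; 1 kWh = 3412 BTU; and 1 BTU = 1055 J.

$2671.69

Heat load = 71100 MJ = 71,100,000,000 J / 1055 = 67,393,365 BTU
Gas: input = 67,393,365 / 0.78 = 86,401,750 BTU = 864 therm → 864 × $1.96 = $1,693.47
Electric: 67,393,365 BTU / 3412 = 19,750 kWh → × $0.221 = $4,365.16
Difference = |$1,693.47 − $4,365.16| = $2,671.69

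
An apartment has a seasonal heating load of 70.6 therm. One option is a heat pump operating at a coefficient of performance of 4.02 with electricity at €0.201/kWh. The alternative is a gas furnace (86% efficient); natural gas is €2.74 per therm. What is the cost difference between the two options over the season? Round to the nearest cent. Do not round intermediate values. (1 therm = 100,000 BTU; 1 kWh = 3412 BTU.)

Heat load = 70.6 therm × 100,000 = 7,060,000 BTU
Gas: input = 7,060,000 / 0.86 = 8,209,302 BTU = 82.09 therm → 82.09 × €2.74 = €224.93
Heat pump: 7,060,000 BTU / 3412 = 2,069 kWh heat; / 4.02 = 514.7 kWh in → × €0.201 = €103.46
Difference = |€224.93 − €103.46| = €121.48

€121.48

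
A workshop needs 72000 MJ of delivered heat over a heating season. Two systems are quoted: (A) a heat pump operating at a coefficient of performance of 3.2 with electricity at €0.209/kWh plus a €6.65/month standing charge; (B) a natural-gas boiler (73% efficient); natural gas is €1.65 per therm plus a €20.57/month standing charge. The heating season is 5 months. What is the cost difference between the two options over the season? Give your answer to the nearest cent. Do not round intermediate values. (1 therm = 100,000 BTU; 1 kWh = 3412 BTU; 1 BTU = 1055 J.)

€305.78

Heat load = 72000 MJ = 72,000,000,000 J / 1055 = 68,246,445 BTU
Gas: input = 68,246,445 / 0.73 = 93,488,282 BTU = 934.9 therm → 934.9 × €1.65 = €1,542.56; + 5 × €20.57 standing = €1,645.41
Heat pump: 68,246,445 BTU / 3412 = 20,000 kWh heat; / 3.2 = 6,251 kWh in → × €0.209 = €1,306.37; + 5 × €6.65 standing = €1,339.62
Difference = |€1,645.41 − €1,339.62| = €305.78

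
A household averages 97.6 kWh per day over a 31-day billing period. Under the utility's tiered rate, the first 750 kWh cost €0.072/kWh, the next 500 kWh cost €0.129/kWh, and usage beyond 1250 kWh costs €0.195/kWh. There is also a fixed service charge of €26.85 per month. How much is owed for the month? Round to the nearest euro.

€492

Usage = 97.6 kWh/day × 31 days = 3025.6 kWh
First 750 kWh × €0.072 = €54.00
Next 500 kWh × €0.129 = €64.50
Remaining 1775.6 kWh × €0.195 = €346.24
Energy charge = €464.74; + service €26.85 = €491.59 ≈ €492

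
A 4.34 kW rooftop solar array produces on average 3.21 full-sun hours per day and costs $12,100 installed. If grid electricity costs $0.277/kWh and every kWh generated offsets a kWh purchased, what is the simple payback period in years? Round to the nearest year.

Daily generation = 4.34 kW × 3.21 h = 13.93 kWh
Annual generation = 13.93 × 365 = 5085 kWh
Annual savings = 5085 × $0.277 = $1,408.53
Payback = $12,100 / $1,408.53 = 8.59 years

9 years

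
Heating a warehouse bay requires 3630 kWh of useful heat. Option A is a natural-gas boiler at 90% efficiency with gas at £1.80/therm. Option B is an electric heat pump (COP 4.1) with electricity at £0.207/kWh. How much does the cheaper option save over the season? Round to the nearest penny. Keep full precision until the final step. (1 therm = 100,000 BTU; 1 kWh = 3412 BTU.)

£64.44

Heat load = 3630 kWh × 3412 = 12,385,560 BTU
Gas: input = 12,385,560 / 0.90 = 13,761,733 BTU = 137.6 therm → 137.6 × £1.80 = £247.71
Heat pump: 12,385,560 BTU / 3412 = 3,630 kWh heat; / 4.1 = 885.4 kWh in → × £0.207 = £183.27
Difference = |£247.71 − £183.27| = £64.44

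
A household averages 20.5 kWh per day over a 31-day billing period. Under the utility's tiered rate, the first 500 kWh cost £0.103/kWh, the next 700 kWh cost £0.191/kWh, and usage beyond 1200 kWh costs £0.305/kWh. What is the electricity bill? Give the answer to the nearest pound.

£77

Usage = 20.5 kWh/day × 31 days = 635.5 kWh
First 500 kWh × £0.103 = £51.50
Next 135.5 kWh × £0.191 = £25.88
Remaining tier: 0 kWh (not reached)
Total = £77.38 ≈ £77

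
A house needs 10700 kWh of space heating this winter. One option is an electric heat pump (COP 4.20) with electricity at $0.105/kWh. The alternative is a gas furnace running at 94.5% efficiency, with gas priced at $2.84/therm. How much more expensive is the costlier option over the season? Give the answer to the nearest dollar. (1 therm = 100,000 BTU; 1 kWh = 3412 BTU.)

$830

Heat load = 10700 kWh × 3412 = 36,508,400 BTU
Gas: input = 36,508,400 / 0.945 = 38,633,228 BTU = 386.3 therm → 386.3 × $2.84 = $1,097.18
Heat pump: 36,508,400 BTU / 3412 = 10,700 kWh heat; / 4.20 = 2,548 kWh in → × $0.105 = $267.50
Difference = |$1,097.18 − $267.50| = $829.68 ≈ $830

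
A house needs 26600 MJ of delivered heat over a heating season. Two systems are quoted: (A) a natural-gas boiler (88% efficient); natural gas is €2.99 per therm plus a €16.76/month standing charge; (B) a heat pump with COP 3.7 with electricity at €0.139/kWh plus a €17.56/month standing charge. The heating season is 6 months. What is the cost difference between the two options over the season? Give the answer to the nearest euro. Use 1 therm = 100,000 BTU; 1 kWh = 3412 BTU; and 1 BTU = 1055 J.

Heat load = 26600 MJ = 26,600,000,000 J / 1055 = 25,213,270 BTU
Gas: input = 25,213,270 / 0.88 = 28,651,443 BTU = 286.5 therm → 286.5 × €2.99 = €856.68; + 6 × €16.76 standing = €957.24
Heat pump: 25,213,270 BTU / 3412 = 7,390 kWh heat; / 3.7 = 1,997 kWh in → × €0.139 = €277.61; + 6 × €17.56 standing = €382.97
Difference = |€957.24 − €382.97| = €574.27 ≈ €574

€574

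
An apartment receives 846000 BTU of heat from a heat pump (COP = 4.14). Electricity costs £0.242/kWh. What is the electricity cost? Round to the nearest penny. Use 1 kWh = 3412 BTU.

£14.49

Heat delivered = 846,000 BTU / 3412 = 247.9 kWh
Electrical input = 247.9 kWh / 4.14 = 59.89 kWh
Cost = 59.89 × £0.242/kWh = £14.49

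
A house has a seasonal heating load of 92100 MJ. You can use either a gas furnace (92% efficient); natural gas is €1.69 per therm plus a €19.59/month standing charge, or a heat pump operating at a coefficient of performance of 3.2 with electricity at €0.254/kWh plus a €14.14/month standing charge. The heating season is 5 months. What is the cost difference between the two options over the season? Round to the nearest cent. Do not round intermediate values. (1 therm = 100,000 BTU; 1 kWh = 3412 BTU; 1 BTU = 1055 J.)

Heat load = 92100 MJ = 92,100,000,000 J / 1055 = 87,298,578 BTU
Gas: input = 87,298,578 / 0.92 = 94,889,759 BTU = 948.9 therm → 948.9 × €1.69 = €1,603.64; + 5 × €19.59 standing = €1,701.59
Heat pump: 87,298,578 BTU / 3412 = 25,590 kWh heat; / 3.2 = 7,996 kWh in → × €0.254 = €2,030.87; + 5 × €14.14 standing = €2,101.57
Difference = |€1,701.59 − €2,101.57| = €399.98

€399.98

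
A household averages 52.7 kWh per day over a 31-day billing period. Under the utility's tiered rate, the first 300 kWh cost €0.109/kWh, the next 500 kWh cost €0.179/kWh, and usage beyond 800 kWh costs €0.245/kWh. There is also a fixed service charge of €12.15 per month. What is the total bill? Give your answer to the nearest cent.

€338.61

Usage = 52.7 kWh/day × 31 days = 1633.7 kWh
First 300 kWh × €0.109 = €32.70
Next 500 kWh × €0.179 = €89.50
Remaining 833.7 kWh × €0.245 = €204.26
Energy charge = €326.46; + service €12.15 = €338.61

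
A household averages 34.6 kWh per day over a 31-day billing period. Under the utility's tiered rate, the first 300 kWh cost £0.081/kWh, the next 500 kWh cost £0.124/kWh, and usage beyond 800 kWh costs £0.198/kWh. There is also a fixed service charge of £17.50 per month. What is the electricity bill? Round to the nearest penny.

£157.77

Usage = 34.6 kWh/day × 31 days = 1072.6 kWh
First 300 kWh × £0.081 = £24.30
Next 500 kWh × £0.124 = £62.00
Remaining 272.6 kWh × £0.198 = £53.97
Energy charge = £140.27; + service £17.50 = £157.77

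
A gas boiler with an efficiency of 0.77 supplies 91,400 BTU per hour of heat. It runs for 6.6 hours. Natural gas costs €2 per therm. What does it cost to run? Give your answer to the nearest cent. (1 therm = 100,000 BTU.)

Heat delivered = 91,400 BTU/h × 6.6 h = 603,240 BTU
Gas input = 603,240 / 0.77 = 783,429 BTU
= 783,429 / 100,000 = 7.834 therm
Cost = 7.834 × €2/therm = €15.67

€15.67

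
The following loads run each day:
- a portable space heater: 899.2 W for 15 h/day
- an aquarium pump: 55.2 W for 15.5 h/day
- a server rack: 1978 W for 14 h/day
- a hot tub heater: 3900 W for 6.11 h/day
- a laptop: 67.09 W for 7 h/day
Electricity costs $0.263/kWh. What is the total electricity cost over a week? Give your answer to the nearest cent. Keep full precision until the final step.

$122.12

portable space heater: 899.2 W × 15 h × 7 d = 94,416 Wh = 94.42 kWh
aquarium pump: 55.2 W × 15.5 h × 7 d = 5,989 Wh = 5.989 kWh
server rack: 1978 W × 14 h × 7 d = 193,844 Wh = 193.8 kWh
hot tub heater: 3900 W × 6.11 h × 7 d = 166,803 Wh = 166.8 kWh
laptop: 67.09 W × 7 h × 7 d = 3,287 Wh = 3.287 kWh
Total energy = 94.42 + 5.989 + 193.8 + 166.8 + 3.287 = 464.3 kWh
Cost = 464.3 kWh × $0.263 = $122.12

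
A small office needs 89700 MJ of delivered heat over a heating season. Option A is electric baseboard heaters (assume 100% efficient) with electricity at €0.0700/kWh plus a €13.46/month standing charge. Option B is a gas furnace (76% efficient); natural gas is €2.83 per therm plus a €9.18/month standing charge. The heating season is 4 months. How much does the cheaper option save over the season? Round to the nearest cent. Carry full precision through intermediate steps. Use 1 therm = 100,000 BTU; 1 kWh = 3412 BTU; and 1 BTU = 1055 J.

Heat load = 89700 MJ = 89,700,000,000 J / 1055 = 85,023,697 BTU
Gas: input = 85,023,697 / 0.76 = 111,873,285 BTU = 1,119 therm → 1,119 × €2.83 = €3,166.01; + 4 × €9.18 standing = €3,202.73
Electric: 85,023,697 BTU / 3412 = 24,920 kWh → × €0.0700 = €1,744.33; + 4 × €13.46 standing = €1,798.17
Difference = |€3,202.73 − €1,798.17| = €1,404.56

€1404.56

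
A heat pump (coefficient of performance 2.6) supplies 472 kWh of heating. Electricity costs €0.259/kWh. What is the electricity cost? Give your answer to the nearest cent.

Electrical input = 472 kWh / 2.6 = 181.5 kWh
Cost = 181.5 × €0.259/kWh = €47.02

€47.02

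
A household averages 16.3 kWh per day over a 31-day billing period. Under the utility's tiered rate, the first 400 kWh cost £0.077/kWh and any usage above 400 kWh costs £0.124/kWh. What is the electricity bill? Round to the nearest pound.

Usage = 16.3 kWh/day × 31 days = 505.3 kWh
First 400 kWh × £0.077 = £30.80
Remaining 105.3 kWh × £0.124 = £13.06
Total = £43.86 ≈ £44

£44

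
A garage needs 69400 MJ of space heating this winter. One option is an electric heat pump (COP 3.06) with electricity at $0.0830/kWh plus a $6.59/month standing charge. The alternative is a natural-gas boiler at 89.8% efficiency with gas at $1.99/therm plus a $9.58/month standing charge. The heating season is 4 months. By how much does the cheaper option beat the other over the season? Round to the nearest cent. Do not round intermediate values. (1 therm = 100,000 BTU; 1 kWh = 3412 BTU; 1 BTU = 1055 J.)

Heat load = 69400 MJ = 69,400,000,000 J / 1055 = 65,781,991 BTU
Gas: input = 65,781,991 / 0.898 = 73,253,887 BTU = 732.5 therm → 732.5 × $1.99 = $1,457.75; + 4 × $9.58 standing = $1,496.07
Heat pump: 65,781,991 BTU / 3412 = 19,280 kWh heat; / 3.06 = 6,301 kWh in → × $0.0830 = $522.94; + 4 × $6.59 standing = $549.30
Difference = |$1,496.07 − $549.30| = $946.77

$946.77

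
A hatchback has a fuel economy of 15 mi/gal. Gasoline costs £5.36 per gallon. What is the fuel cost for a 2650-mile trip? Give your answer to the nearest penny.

Fuel = 2650 mi / 15 mpg = 176.7 gal
Cost = 176.7 gal × £5.36/gal = £946.93

£946.93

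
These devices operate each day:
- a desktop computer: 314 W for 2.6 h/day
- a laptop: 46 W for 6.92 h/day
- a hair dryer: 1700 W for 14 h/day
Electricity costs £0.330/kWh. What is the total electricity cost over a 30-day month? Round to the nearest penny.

£246.85

desktop computer: 314 W × 2.6 h × 30 d = 24,492 Wh = 24.49 kWh
laptop: 46 W × 6.92 h × 30 d = 9,550 Wh = 9.55 kWh
hair dryer: 1700 W × 14 h × 30 d = 714,000 Wh = 714 kWh
Total energy = 24.49 + 9.55 + 714 = 748 kWh
Cost = 748 kWh × £0.330 = £246.85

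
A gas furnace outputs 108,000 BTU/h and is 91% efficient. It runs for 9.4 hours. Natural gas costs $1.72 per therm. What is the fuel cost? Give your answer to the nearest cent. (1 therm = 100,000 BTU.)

$19.19

Heat delivered = 108,000 BTU/h × 9.4 h = 1,015,200 BTU
Gas input = 1,015,200 / 0.91 = 1,115,604 BTU
= 1,115,604 / 100,000 = 11.16 therm
Cost = 11.16 × $1.72/therm = $19.19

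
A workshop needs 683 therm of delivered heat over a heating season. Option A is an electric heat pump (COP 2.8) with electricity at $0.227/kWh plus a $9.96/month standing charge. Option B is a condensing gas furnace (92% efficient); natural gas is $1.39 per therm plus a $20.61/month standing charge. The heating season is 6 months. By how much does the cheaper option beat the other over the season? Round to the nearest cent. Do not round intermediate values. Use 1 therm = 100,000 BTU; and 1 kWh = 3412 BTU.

$527.03

Heat load = 683 therm × 100,000 = 68,300,000 BTU
Gas: input = 68,300,000 / 0.92 = 74,239,130 BTU = 742.4 therm → 742.4 × $1.39 = $1,031.92; + 6 × $20.61 standing = $1,155.58
Heat pump: 68,300,000 BTU / 3412 = 20,020 kWh heat; / 2.8 = 7,149 kWh in → × $0.227 = $1,622.85; + 6 × $9.96 standing = $1,682.61
Difference = |$1,155.58 − $1,682.61| = $527.03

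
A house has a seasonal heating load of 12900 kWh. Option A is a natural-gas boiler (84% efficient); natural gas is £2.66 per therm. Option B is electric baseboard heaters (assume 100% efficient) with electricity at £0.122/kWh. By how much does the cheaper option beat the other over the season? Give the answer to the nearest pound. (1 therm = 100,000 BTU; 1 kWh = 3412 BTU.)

Heat load = 12900 kWh × 3412 = 44,014,800 BTU
Gas: input = 44,014,800 / 0.84 = 52,398,571 BTU = 524 therm → 524 × £2.66 = £1,393.80
Electric: 44,014,800 BTU / 3412 = 12,900 kWh → × £0.122 = £1,573.80
Difference = |£1,393.80 − £1,573.80| = £180.00

£180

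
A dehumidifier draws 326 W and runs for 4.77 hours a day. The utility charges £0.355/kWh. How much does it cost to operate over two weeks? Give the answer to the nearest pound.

Energy = 326 W × 4.77 h/day × 14 days = 21,770 Wh = 21.77 kWh
Cost = 21.77 kWh × £0.355/kWh = £7.73 ≈ £8

£8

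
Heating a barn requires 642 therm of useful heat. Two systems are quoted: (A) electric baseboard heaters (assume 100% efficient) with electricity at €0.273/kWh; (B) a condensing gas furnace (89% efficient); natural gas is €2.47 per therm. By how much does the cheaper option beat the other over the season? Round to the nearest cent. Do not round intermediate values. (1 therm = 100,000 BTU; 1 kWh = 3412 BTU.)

€3355.02

Heat load = 642 therm × 100,000 = 64,200,000 BTU
Gas: input = 64,200,000 / 0.89 = 72,134,831 BTU = 721.3 therm → 721.3 × €2.47 = €1,781.73
Electric: 64,200,000 BTU / 3412 = 18,820 kWh → × €0.273 = €5,136.75
Difference = |€1,781.73 − €5,136.75| = €3,355.02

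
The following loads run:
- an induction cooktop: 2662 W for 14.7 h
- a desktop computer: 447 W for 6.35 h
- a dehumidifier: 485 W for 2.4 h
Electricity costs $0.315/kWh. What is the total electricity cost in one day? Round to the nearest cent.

induction cooktop: 2662 W × 14.7 h = 39,131 Wh = 39.13 kWh
desktop computer: 447 W × 6.35 h = 2,838 Wh = 2.838 kWh
dehumidifier: 485 W × 2.4 h = 1,164 Wh = 1.164 kWh
Total energy = 39.13 + 2.838 + 1.164 = 43.13 kWh
Cost = 43.13 kWh × $0.315 = $13.59

$13.59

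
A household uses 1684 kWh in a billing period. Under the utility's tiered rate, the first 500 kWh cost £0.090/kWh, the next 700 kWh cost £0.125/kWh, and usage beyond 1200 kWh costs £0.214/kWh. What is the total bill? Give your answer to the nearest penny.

First 500 kWh × £0.090 = £45.00
Next 700 kWh × £0.125 = £87.50
Remaining 484 kWh × £0.214 = £103.58
Total = £236.08

£236.08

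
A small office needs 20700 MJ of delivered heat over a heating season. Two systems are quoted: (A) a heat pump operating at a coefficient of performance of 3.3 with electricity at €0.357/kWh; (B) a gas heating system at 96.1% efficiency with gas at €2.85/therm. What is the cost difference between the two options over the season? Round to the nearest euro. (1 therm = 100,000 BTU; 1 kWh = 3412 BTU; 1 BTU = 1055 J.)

€40

Heat load = 20700 MJ = 20,700,000,000 J / 1055 = 19,620,853 BTU
Gas: input = 19,620,853 / 0.961 = 20,417,121 BTU = 204.2 therm → 204.2 × €2.85 = €581.89
Heat pump: 19,620,853 BTU / 3412 = 5,751 kWh heat; / 3.3 = 1,743 kWh in → × €0.357 = €622.10
Difference = |€581.89 − €622.10| = €40.22 ≈ €40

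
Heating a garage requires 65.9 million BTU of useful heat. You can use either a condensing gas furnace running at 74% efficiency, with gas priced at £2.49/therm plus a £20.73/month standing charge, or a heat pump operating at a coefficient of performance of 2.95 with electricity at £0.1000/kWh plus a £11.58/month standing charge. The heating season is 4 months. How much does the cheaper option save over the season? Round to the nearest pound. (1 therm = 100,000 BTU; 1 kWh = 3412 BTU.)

£1599

Heat load = 65.9 × 10⁶ BTU = 65,900,000 BTU
Gas: input = 65,900,000 / 0.74 = 89,054,054 BTU = 890.5 therm → 890.5 × £2.49 = £2,217.45; + 4 × £20.73 standing = £2,300.37
Heat pump: 65,900,000 BTU / 3412 = 19,310 kWh heat; / 2.95 = 6,547 kWh in → × £0.1000 = £654.72; + 4 × £11.58 standing = £701.04
Difference = |£2,300.37 − £701.04| = £1,599.33 ≈ £1599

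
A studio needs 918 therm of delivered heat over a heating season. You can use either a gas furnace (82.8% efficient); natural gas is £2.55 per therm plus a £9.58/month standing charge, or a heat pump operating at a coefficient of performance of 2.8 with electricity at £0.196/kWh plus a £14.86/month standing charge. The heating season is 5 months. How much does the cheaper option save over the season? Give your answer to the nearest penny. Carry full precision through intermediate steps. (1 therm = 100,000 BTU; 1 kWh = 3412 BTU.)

£917.42

Heat load = 918 therm × 100,000 = 91,800,000 BTU
Gas: input = 91,800,000 / 0.828 = 110,869,565 BTU = 1,109 therm → 1,109 × £2.55 = £2,827.17; + 5 × £9.58 standing = £2,875.07
Heat pump: 91,800,000 BTU / 3412 = 26,910 kWh heat; / 2.8 = 9,609 kWh in → × £0.196 = £1,883.35; + 5 × £14.86 standing = £1,957.65
Difference = |£2,875.07 − £1,957.65| = £917.42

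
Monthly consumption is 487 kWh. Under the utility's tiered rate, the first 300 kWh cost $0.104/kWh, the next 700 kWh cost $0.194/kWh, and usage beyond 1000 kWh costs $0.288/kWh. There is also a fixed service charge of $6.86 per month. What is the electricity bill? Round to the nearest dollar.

$74

First 300 kWh × $0.104 = $31.20
Next 187 kWh × $0.194 = $36.28
Remaining tier: 0 kWh (not reached)
Energy charge = $67.48; + service $6.86 = $74.34 ≈ $74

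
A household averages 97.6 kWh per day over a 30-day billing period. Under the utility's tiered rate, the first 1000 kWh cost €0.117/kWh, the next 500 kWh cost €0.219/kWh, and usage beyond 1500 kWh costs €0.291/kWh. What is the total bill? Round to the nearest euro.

€642

Usage = 97.6 kWh/day × 30 days = 2928 kWh
First 1000 kWh × €0.117 = €117.00
Next 500 kWh × €0.219 = €109.50
Remaining 1428 kWh × €0.291 = €415.55
Total = €642.05 ≈ €642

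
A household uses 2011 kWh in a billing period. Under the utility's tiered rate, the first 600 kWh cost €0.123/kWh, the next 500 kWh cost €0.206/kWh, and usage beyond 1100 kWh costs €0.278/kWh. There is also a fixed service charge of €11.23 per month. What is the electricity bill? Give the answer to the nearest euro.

€441

First 600 kWh × €0.123 = €73.80
Next 500 kWh × €0.206 = €103.00
Remaining 911 kWh × €0.278 = €253.26
Energy charge = €430.06; + service €11.23 = €441.29 ≈ €441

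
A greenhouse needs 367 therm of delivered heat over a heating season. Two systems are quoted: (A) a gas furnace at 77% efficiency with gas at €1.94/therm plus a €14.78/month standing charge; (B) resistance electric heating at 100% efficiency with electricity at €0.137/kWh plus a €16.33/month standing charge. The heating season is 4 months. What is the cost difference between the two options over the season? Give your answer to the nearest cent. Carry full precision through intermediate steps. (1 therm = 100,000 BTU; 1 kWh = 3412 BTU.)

€555.14

Heat load = 367 therm × 100,000 = 36,700,000 BTU
Gas: input = 36,700,000 / 0.77 = 47,662,338 BTU = 476.6 therm → 476.6 × €1.94 = €924.65; + 4 × €14.78 standing = €983.77
Electric: 36,700,000 BTU / 3412 = 10,760 kWh → × €0.137 = €1,473.59; + 4 × €16.33 standing = €1,538.91
Difference = |€983.77 − €1,538.91| = €555.14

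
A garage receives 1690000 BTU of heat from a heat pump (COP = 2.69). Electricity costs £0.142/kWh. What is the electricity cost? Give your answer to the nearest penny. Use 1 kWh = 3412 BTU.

£26.15

Heat delivered = 1,690,000 BTU / 3412 = 495.3 kWh
Electrical input = 495.3 kWh / 2.69 = 184.1 kWh
Cost = 184.1 × £0.142/kWh = £26.15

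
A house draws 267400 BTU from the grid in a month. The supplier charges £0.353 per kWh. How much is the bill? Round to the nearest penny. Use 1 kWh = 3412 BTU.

£27.66

267400 BTU × (0.00029308 kWh/BTU) = 78.37 kWh
Cost = 78.37 kWh × £0.353/kWh = £27.66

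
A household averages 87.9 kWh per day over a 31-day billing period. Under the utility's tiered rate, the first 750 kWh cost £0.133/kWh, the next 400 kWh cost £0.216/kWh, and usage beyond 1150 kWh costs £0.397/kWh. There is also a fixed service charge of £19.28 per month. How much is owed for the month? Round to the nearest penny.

£830.67

Usage = 87.9 kWh/day × 31 days = 2724.9 kWh
First 750 kWh × £0.133 = £99.75
Next 400 kWh × £0.216 = £86.40
Remaining 1574.9 kWh × £0.397 = £625.24
Energy charge = £811.39; + service £19.28 = £830.67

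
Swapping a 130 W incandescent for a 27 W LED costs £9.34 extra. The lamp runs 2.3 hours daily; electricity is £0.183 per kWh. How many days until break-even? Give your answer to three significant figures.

Power saved = 130 − 27 = 103 W
Daily energy saved = 103 W × 2.3 h = 236.9 Wh = 0.2369 kWh
Daily savings = 0.2369 × £0.183 = £0.0434
Payback = £9.34 / £0.0434 per day = 215.4 days

215 days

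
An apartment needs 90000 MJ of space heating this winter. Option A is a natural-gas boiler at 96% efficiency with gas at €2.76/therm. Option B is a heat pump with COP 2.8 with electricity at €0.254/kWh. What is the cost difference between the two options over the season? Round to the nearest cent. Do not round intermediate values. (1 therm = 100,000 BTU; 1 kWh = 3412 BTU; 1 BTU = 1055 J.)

Heat load = 90000 MJ = 90,000,000,000 J / 1055 = 85,308,057 BTU
Gas: input = 85,308,057 / 0.96 = 88,862,559 BTU = 888.6 therm → 888.6 × €2.76 = €2,452.61
Heat pump: 85,308,057 BTU / 3412 = 25,000 kWh heat; / 2.8 = 8,929 kWh in → × €0.254 = €2,268.07
Difference = |€2,452.61 − €2,268.07| = €184.54

€184.54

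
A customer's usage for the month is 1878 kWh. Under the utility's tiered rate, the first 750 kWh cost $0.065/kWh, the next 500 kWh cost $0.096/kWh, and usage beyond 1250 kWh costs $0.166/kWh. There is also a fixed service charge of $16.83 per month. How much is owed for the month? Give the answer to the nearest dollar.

$218

First 750 kWh × $0.065 = $48.75
Next 500 kWh × $0.096 = $48.00
Remaining 628 kWh × $0.166 = $104.25
Energy charge = $201.00; + service $16.83 = $217.83 ≈ $218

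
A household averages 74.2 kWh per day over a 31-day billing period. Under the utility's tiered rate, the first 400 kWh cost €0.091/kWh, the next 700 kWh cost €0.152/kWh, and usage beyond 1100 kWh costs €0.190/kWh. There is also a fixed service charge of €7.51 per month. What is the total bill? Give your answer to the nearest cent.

€378.35

Usage = 74.2 kWh/day × 31 days = 2300.2 kWh
First 400 kWh × €0.091 = €36.40
Next 700 kWh × €0.152 = €106.40
Remaining 1200.2 kWh × €0.190 = €228.04
Energy charge = €370.84; + service €7.51 = €378.35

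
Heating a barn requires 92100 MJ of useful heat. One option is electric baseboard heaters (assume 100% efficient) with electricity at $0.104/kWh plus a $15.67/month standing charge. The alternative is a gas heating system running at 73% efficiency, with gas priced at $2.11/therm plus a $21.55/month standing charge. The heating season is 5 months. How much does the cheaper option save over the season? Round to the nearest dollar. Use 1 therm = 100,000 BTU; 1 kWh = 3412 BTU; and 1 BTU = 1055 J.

$108

Heat load = 92100 MJ = 92,100,000,000 J / 1055 = 87,298,578 BTU
Gas: input = 87,298,578 / 0.73 = 119,587,093 BTU = 1,196 therm → 1,196 × $2.11 = $2,523.29; + 5 × $21.55 standing = $2,631.04
Electric: 87,298,578 BTU / 3412 = 25,590 kWh → × $0.104 = $2,660.92; + 5 × $15.67 standing = $2,739.27
Difference = |$2,631.04 − $2,739.27| = $108.23 ≈ $108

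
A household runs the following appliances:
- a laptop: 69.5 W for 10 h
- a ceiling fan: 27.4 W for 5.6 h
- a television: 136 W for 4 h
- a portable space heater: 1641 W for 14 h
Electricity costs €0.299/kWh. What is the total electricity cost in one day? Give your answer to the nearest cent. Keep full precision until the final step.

laptop: 69.5 W × 10 h = 695 Wh = 0.695 kWh
ceiling fan: 27.4 W × 5.6 h = 153 Wh = 0.1534 kWh
television: 136 W × 4 h = 544 Wh = 0.544 kWh
portable space heater: 1641 W × 14 h = 22,974 Wh = 22.97 kWh
Total energy = 0.695 + 0.1534 + 0.544 + 22.97 = 24.37 kWh
Cost = 24.37 kWh × €0.299 = €7.29

€7.29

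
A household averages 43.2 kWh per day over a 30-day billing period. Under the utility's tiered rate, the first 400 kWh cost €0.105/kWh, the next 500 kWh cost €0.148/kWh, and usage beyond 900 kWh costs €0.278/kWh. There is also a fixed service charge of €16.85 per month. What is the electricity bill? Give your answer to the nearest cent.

Usage = 43.2 kWh/day × 30 days = 1296 kWh
First 400 kWh × €0.105 = €42.00
Next 500 kWh × €0.148 = €74.00
Remaining 396 kWh × €0.278 = €110.09
Energy charge = €226.09; + service €16.85 = €242.94

€242.94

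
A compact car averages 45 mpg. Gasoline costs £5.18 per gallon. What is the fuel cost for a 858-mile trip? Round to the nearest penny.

Fuel = 858 mi / 45 mpg = 19.07 gal
Cost = 19.07 gal × £5.18/gal = £98.77

£98.77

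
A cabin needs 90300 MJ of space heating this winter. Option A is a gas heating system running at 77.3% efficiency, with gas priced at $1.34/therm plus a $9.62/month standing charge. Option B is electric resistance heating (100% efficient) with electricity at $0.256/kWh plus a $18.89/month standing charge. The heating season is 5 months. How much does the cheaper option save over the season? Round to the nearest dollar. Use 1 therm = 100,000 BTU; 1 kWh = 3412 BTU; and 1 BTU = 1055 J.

$4985

Heat load = 90300 MJ = 90,300,000,000 J / 1055 = 85,592,417 BTU
Gas: input = 85,592,417 / 0.773 = 110,727,577 BTU = 1,107 therm → 1,107 × $1.34 = $1,483.75; + 5 × $9.62 standing = $1,531.85
Electric: 85,592,417 BTU / 3412 = 25,090 kWh → × $0.256 = $6,421.94; + 5 × $18.89 standing = $6,516.39
Difference = |$1,531.85 − $6,516.39| = $4,984.54 ≈ $4985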